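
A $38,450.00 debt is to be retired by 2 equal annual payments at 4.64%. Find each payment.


Formula: PMT = PV * r / (1 - (1+r)^(-n))
Denominator: 1 - (1 + 0.0464)^(-2) = 0.086719
Numerator: $38,450.00 * 0.0464 = 1784.08
PMT = 1784.08 / 0.086719 = $20,573.17

$20,573.17


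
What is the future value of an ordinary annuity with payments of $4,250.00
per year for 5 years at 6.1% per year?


Formula: FV = PMT * ((1+r)^n - 1) / r
Growth factor: (1 + 0.061)^5 = 1.34455
Numerator: 1.34455 - 1 = 0.34455
FV = $4,250.00 * 0.34455 / 0.061 = $24,005.52

$24,005.52


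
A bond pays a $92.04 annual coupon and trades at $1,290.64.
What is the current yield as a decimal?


Formula: Current yield = annual coupon / price
Substituting: CY = $92.04 / $1,290.64
CY = 0.071313

0.071313


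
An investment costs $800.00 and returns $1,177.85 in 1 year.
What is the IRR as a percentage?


Formula: IRR = C1/C0 - 1
Substituting: IRR = $1,177.85 / $800.00 - 1
Ratio: 1.472312 - 1 = 0.472312
IRR = 47.2312%

47.2312%


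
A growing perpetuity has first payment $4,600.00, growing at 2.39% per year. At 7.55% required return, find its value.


Formula: PV = C / (r - g)
Spread: r - g = 0.0755 - 0.0239 = 0.0516
Substituting: PV = $4,600.00 / 0.0516
PV = $89,147.29

$89,147.29


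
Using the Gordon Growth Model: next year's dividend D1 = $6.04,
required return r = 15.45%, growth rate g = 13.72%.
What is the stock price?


Formula: P = D1 / (r - g)
Spread: r - g = 0.1545 - 0.1372 = 0.0173
Substituting: P = $6.04 / 0.0173
P = $349.13

$349.13


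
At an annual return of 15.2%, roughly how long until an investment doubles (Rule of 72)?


Formula: Years ≈ 72 / r
Substituting: Years ≈ 72 / 15.2
Years ≈ 4.7

4.7 years


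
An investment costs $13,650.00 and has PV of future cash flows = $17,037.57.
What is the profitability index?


Formula: PI = PV(cash flows) / initial investment
Substituting: PI = $17,037.57 / $13,650.00
PI = 1.2482

1.2482


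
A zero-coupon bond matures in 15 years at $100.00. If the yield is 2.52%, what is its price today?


Formula: Price = FV / (1 + r)^n
Substituting: Price = $100.00 / (1 + 0.0252)^15
Discount factor: (1.0252)^15 = 1.452543
Price = $100.00 / 1.452543 = $68.84

$68.84


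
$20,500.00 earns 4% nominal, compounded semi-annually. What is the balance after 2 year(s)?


Formula: FV = P * (1 + r/m)^(m*t)
Period rate: r/m = 0.04 / 2 = 0.02
Total periods: m*t = 2 * 2 = 4
Growth factor: (1 + 0.02)^4 = 1.082432
FV = $20,500.00 * 1.082432 = $22,189.86

$22,189.86


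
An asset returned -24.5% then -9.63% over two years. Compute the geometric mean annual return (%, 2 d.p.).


Formula: Geometric mean = ((1+r1)*(1+r2))^(1/2) - 1
Product: (1 + -0.245) * (1 + -0.0963) = 0.755 * 0.9037 = 0.682293
Square root: 0.682293^0.5 = 0.826011
Geometric mean = 0.826011 - 1 = -0.173989
As percentage: -17.40%

-17.40%


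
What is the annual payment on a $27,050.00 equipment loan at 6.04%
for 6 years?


Formula: PMT = PV * r / (1 - (1+r)^(-n))
Denominator: 1 - (1 + 0.0604)^(-6) = 0.296633
Numerator: $27,050.00 * 0.0604 = 1633.82
PMT = 1633.82 / 0.296633 = $5,507.87

$5,507.87


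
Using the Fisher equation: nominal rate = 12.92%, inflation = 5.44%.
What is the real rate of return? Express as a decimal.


Formula: (1 + r_real) = (1 + r_nom) / (1 + inflation)
Substituting: (1 + r_real) = 1.1292 / 1.0544
(1 + r_real) = 1.070941
r_real = 1.070941 - 1 = 0.070941

0.070941


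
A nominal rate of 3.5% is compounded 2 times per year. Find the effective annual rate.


Formula: EAR = (1 + r/m)^m - 1
Period rate: r/m = 0.035 / 2 = 0.0175
Compounding: (1 + 0.0175)^2 = 1.035306
EAR = 1.035306 - 1 = 0.035306

0.035306


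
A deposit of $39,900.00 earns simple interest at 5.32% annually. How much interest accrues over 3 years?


Formula: I = P * r * t
Substituting: I = $39,900.00 * 0.0532 * 3
Step: I = $39,900.00 * 0.1596
I = $6,368.04

$6,368.04


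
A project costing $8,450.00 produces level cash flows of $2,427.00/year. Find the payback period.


Formula: Payback = investment / annual cash flow
Substituting: Payback = $8,450.00 / $2,427.00
Payback = 3.4817 years

3.4817 years


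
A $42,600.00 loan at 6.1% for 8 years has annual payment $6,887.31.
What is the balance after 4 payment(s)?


Formula: Balance = PV*(1+r)^k - PMT*((1+r)^k - 1)/r
Growth: (1 + 0.061)^4 = 1.267248
Accumulated factor: ((1+r)^k - 1)/r = 4.381111
Balance = $42,600.00 * 1.267248 - $6,887.31 * 4.381111
Balance = $23,810.69

$23,810.69


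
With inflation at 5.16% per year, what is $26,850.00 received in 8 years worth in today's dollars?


Formula: Real value = nominal / (1 + inflation)^years
Price level: (1 + 0.0516)^8 = 1.495563
Real value = $26,850.00 / 1.495563 = $17,953.11

$17,953.11


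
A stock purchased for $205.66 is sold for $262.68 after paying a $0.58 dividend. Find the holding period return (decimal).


Formula: HPR = (P1 - P0 + D) / P0
Gain: $262.68 - $205.66 + $0.58 = $57.60
HPR = $57.60 / $205.66 = 0.2801

0.2801


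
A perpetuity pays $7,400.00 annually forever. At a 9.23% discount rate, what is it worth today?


Formula: PV = C / r
Substituting: PV = $7,400.00 / 0.0923
PV = $80,173.35

$80,173.35


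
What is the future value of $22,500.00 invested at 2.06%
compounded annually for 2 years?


Formula: FV = P * (1 + r)^n
Substituting: FV = $22,500.00 * (1 + 0.0206)^2
Growth factor: (1.0206)^2 = 1.041624
FV = $22,500.00 * 1.041624 = $23,436.55

$23,436.55


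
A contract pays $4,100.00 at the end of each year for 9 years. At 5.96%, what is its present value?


Formula: PV = PMT * (1 - (1+r)^(-n)) / r
Discount factor: (1 + 0.0596)^(-9) = 0.593912
Bracket: 1 - 0.593912 = 0.406088
PV = $4,100.00 * 0.406088 / 0.0596 = $27,935.55

$27,935.55


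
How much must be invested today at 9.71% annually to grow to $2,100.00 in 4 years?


Formula: PV = FV / (1 + r)^n
Substituting: PV = $2,100.00 / (1 + 0.0971)^4
Discount factor: (1.0971)^4 = 1.448721
PV = $2,100.00 / 1.448721 = $1,449.55

$1,449.55


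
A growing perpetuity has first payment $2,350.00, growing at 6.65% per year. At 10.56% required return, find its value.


Formula: PV = C / (r - g)
Spread: r - g = 0.1056 - 0.0665 = 0.0391
Substituting: PV = $2,350.00 / 0.0391
PV = $60,102.30

$60,102.30


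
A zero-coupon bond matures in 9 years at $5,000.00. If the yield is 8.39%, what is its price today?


Formula: Price = FV / (1 + r)^n
Substituting: Price = $5,000.00 / (1 + 0.0839)^9
Discount factor: (1.0839)^9 = 2.064919
Price = $5,000.00 / 2.064919 = $2,421.40

$2,421.40


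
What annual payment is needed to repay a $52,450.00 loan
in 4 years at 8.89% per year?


Formula: PMT = PV * r / (1 - (1+r)^(-n))
Denominator: 1 - (1 + 0.0889)^(-4) = 0.288708
Numerator: $52,450.00 * 0.0889 = 4662.805
PMT = 4662.805 / 0.288708 = $16,150.60

$16,150.60


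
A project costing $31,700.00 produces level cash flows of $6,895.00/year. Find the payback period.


Formula: Payback = investment / annual cash flow
Substituting: Payback = $31,700.00 / $6,895.00
Payback = 4.5975 years

4.5975 years


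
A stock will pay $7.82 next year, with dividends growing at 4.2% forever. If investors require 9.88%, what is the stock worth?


Formula: P = D1 / (r - g)
Spread: r - g = 0.0988 - 0.042 = 0.0568
Substituting: P = $7.82 / 0.0568
P = $137.68

$137.68


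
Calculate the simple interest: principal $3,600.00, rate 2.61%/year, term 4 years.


Formula: I = P * r * t
Substituting: I = $3,600.00 * 0.0261 * 4
Step: I = $3,600.00 * 0.1044
I = $375.84

$375.84


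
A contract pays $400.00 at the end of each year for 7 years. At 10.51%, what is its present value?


Formula: PV = PMT * (1 - (1+r)^(-n)) / r
Discount factor: (1 + 0.1051)^(-7) = 0.496808
Bracket: 1 - 0.496808 = 0.503192
PV = $400.00 * 0.503192 / 0.1051 = $1,915.10

$1,915.10


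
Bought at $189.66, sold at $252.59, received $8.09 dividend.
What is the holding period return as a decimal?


Formula: HPR = (P1 - P0 + D) / P0
Gain: $252.59 - $189.66 + $8.09 = $71.02
HPR = $71.02 / $189.66 = 0.3745

0.3745


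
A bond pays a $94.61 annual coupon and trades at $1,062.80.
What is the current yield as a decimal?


Formula: Current yield = annual coupon / price
Substituting: CY = $94.61 / $1,062.80
CY = 0.08902

0.08902


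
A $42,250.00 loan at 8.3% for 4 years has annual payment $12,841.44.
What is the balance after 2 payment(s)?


Formula: Balance = PV*(1+r)^k - PMT*((1+r)^k - 1)/r
Growth: (1 + 0.083)^2 = 1.172889
Accumulated factor: ((1+r)^k - 1)/r = 2.083
Balance = $42,250.00 * 1.172889 - $12,841.44 * 2.083
Balance = $22,805.84

$22,805.84


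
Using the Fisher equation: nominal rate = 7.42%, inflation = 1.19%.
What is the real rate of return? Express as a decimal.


Formula: (1 + r_real) = (1 + r_nom) / (1 + inflation)
Substituting: (1 + r_real) = 1.0742 / 1.0119
(1 + r_real) = 1.061567
r_real = 1.061567 - 1 = 0.061567

0.061567


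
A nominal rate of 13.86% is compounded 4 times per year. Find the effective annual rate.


Formula: EAR = (1 + r/m)^m - 1
Period rate: r/m = 0.1386 / 4 = 0.03465
Compounding: (1 + 0.03465)^4 = 1.145972
EAR = 1.145972 - 1 = 0.145972

0.145972


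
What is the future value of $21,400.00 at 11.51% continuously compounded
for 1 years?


Formula: FV = P * e^(r*t)
Exponent: r*t = 0.1151 * 1 = 0.1151
e^(0.1151) = 1.121986
FV = $21,400.00 * 1.121986 = $24,010.49

$24,010.49


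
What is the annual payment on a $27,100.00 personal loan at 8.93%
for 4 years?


Formula: PMT = PV * r / (1 - (1+r)^(-n))
Denominator: 1 - (1 + 0.0893)^(-4) = 0.289752
Numerator: $27,100.00 * 0.0893 = 2420.03
PMT = 2420.03 / 0.289752 = $8,352.07

$8,352.07


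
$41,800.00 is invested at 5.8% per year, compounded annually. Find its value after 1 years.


Formula: FV = P * (1 + r)^n
Substituting: FV = $41,800.00 * (1 + 0.058)^1
Growth factor: (1.058)^1 = 1.058
FV = $41,800.00 * 1.058 = $44,224.40

$44,224.40


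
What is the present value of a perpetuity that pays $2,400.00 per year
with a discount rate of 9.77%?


Formula: PV = C / r
Substituting: PV = $2,400.00 / 0.0977
PV = $24,564.99

$24,564.99


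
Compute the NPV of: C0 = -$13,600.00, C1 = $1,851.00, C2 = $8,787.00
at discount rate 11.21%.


Formula: NPV = C0 + C1/(1+r) + C2/(1+r)^2
Discount C1: $1,851.00 / (1 + 0.1121) = $1,664.42
Discount C2: $8,787.00 / (1 + 0.1121)^2 = $7,104.82
NPV = -$13,600.00 + $1,664.42 + $7,104.82 = -$4,830.76

-$4,830.76


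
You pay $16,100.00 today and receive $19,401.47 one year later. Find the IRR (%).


Formula: IRR = C1/C0 - 1
Substituting: IRR = $19,401.47 / $16,100.00 - 1
Ratio: 1.20506 - 1 = 0.20506
IRR = 20.506%

20.506%


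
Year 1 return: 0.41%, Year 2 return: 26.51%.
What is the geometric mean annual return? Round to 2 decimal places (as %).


Formula: Geometric mean = ((1+r1)*(1+r2))^(1/2) - 1
Product: (1 + 0.0041) * (1 + 0.2651) = 1.0041 * 1.2651 = 1.270287
Square root: 1.270287^0.5 = 1.12707
Geometric mean = 1.12707 - 1 = 0.12707
As percentage: 12.71%

12.71%


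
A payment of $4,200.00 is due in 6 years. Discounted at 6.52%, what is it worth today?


Formula: PV = FV / (1 + r)^n
Substituting: PV = $4,200.00 / (1 + 0.0652)^6
Discount factor: (1.0652)^6 = 1.460787
PV = $4,200.00 / 1.460787 = $2,875.16

$2,875.16


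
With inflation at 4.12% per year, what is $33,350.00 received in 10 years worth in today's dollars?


Formula: Real value = nominal / (1 + inflation)^years
Price level: (1 + 0.0412)^10 = 1.497413
Real value = $33,350.00 / 1.497413 = $22,271.74

$22,271.74


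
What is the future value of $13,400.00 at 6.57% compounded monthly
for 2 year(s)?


Formula: FV = P * (1 + r/m)^(m*t)
Period rate: r/m = 0.0657 / 12 = 0.005475
Total periods: m*t = 12 * 2 = 24
Growth factor: (1 + 0.005475)^24 = 1.140015
FV = $13,400.00 * 1.140015 = $15,276.20

$15,276.20


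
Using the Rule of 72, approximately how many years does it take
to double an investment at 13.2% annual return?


Formula: Years ≈ 72 / r
Substituting: Years ≈ 72 / 13.2
Years ≈ 5.5

5.5 years


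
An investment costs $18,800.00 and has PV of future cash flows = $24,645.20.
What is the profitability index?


Formula: PI = PV(cash flows) / initial investment
Substituting: PI = $24,645.20 / $18,800.00
PI = 1.3109

1.3109


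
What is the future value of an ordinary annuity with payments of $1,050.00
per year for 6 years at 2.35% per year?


Formula: FV = PMT * ((1+r)^n - 1) / r
Growth factor: (1 + 0.0235)^6 = 1.149548
Numerator: 1.149548 - 1 = 0.149548
FV = $1,050.00 * 0.149548 / 0.0235 = $6,681.93

$6,681.93


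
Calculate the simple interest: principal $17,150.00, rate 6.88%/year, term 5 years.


Formula: I = P * r * t
Substituting: I = $17,150.00 * 0.0688 * 5
Step: I = $17,150.00 * 0.344
I = $5,899.60

$5,899.60


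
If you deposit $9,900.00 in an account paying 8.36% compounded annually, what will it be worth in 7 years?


Formula: FV = P * (1 + r)^n
Substituting: FV = $9,900.00 * (1 + 0.0836)^7
Growth factor: (1.0836)^7 = 1.754216
FV = $9,900.00 * 1.754216 = $17,366.73

$17,366.73


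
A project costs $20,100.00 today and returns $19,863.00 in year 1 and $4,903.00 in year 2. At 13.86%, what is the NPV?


Formula: NPV = C0 + C1/(1+r) + C2/(1+r)^2
Discount C1: $19,863.00 / (1 + 0.1386) = $17,445.11
Discount C2: $4,903.00 / (1 + 0.1386)^2 = $3,781.98
NPV = -$20,100.00 + $17,445.11 + $3,781.98 = $1,127.09

$1,127.09


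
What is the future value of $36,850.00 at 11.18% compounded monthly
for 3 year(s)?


Formula: FV = P * (1 + r/m)^(m*t)
Period rate: r/m = 0.1118 / 12 = 0.009317
Total periods: m*t = 12 * 3 = 36
Growth factor: (1 + 0.009317)^36 = 1.39633
FV = $36,850.00 * 1.39633 = $51,454.75

$51,454.75


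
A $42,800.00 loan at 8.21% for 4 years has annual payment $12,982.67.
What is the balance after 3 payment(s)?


Formula: Balance = PV*(1+r)^k - PMT*((1+r)^k - 1)/r
Growth: (1 + 0.0821)^3 = 1.267075
Accumulated factor: ((1+r)^k - 1)/r = 3.25304
Balance = $42,800.00 * 1.267075 - $12,982.67 * 3.25304
Balance = $11,997.64

$11,997.64


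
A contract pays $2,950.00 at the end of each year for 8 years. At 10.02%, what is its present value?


Formula: PV = PMT * (1 - (1+r)^(-n)) / r
Discount factor: (1 + 0.1002)^(-8) = 0.465829
Bracket: 1 - 0.465829 = 0.534171
PV = $2,950.00 * 0.534171 / 0.1002 = $15,726.58

$15,726.58


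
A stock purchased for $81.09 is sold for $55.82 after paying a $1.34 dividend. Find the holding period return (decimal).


Formula: HPR = (P1 - P0 + D) / P0
Gain: $55.82 - $81.09 + $1.34 = -$23.93
HPR = -$23.93 / $81.09 = -0.2951

-0.2951


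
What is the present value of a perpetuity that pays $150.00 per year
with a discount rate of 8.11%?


Formula: PV = C / r
Substituting: PV = $150.00 / 0.0811
PV = $1,849.57

$1,849.57


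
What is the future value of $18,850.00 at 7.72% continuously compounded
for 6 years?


Formula: FV = P * e^(r*t)
Exponent: r*t = 0.0772 * 6 = 0.4632
e^(0.4632) = 1.589151
FV = $18,850.00 * 1.589151 = $29,955.50

$29,955.50


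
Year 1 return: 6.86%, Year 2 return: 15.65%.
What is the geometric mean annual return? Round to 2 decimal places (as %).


Formula: Geometric mean = ((1+r1)*(1+r2))^(1/2) - 1
Product: (1 + 0.0686) * (1 + 0.1565) = 1.0686 * 1.1565 = 1.235836
Square root: 1.235836^0.5 = 1.111682
Geometric mean = 1.111682 - 1 = 0.111682
As percentage: 11.17%

11.17%


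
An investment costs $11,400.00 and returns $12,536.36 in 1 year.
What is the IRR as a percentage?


Formula: IRR = C1/C0 - 1
Substituting: IRR = $12,536.36 / $11,400.00 - 1
Ratio: 1.099681 - 1 = 0.099681
IRR = 9.9681%

9.9681%


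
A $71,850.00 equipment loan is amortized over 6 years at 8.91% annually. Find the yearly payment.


Formula: PMT = PV * r / (1 - (1+r)^(-n))
Denominator: 1 - (1 + 0.0891)^(-6) = 0.40077
Numerator: $71,850.00 * 0.0891 = 6401.835
PMT = 6401.835 / 0.40077 = $15,973.83

$15,973.83


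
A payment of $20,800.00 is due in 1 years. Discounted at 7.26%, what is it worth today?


Formula: PV = FV / (1 + r)^n
Substituting: PV = $20,800.00 / (1 + 0.0726)^1
Discount factor: (1.0726)^1 = 1.0726
PV = $20,800.00 / 1.0726 = $19,392.13

$19,392.13


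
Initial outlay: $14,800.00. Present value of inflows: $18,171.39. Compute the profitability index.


Formula: PI = PV(cash flows) / initial investment
Substituting: PI = $18,171.39 / $14,800.00
PI = 1.2278

1.2278


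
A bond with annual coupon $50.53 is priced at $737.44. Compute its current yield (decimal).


Formula: Current yield = annual coupon / price
Substituting: CY = $50.53 / $737.44
CY = 0.068521

0.068521


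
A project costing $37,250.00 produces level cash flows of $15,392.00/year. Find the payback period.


Formula: Payback = investment / annual cash flow
Substituting: Payback = $37,250.00 / $15,392.00
Payback = 2.4201 years

2.4201 years


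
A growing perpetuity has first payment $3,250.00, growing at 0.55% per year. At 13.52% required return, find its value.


Formula: PV = C / (r - g)
Spread: r - g = 0.1352 - 0.0055 = 0.1297
Substituting: PV = $3,250.00 / 0.1297
PV = $25,057.83

$25,057.83


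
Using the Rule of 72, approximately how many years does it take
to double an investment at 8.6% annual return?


Formula: Years ≈ 72 / r
Substituting: Years ≈ 72 / 8.6
Years ≈ 8.4

8.4 years


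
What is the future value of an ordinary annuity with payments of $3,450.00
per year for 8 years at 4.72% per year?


Formula: FV = PMT * ((1+r)^n - 1) / r
Growth factor: (1 + 0.0472)^8 = 1.446229
Numerator: 1.446229 - 1 = 0.446229
FV = $3,450.00 * 0.446229 / 0.0472 = $32,616.32

$32,616.32


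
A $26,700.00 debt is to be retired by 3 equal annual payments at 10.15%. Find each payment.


Formula: PMT = PV * r / (1 - (1+r)^(-n))
Denominator: 1 - (1 + 0.1015)^(-3) = 0.25175
Numerator: $26,700.00 * 0.1015 = 2710.05
PMT = 2710.05 / 0.25175 = $10,764.83

$10,764.83


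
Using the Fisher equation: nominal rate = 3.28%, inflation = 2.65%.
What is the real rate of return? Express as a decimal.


Formula: (1 + r_real) = (1 + r_nom) / (1 + inflation)
Substituting: (1 + r_real) = 1.0328 / 1.0265
(1 + r_real) = 1.006137
r_real = 1.006137 - 1 = 0.006137

0.006137


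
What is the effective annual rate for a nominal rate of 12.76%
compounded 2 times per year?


Formula: EAR = (1 + r/m)^m - 1
Period rate: r/m = 0.1276 / 2 = 0.0638
Compounding: (1 + 0.0638)^2 = 1.13167
EAR = 1.13167 - 1 = 0.13167

0.13167


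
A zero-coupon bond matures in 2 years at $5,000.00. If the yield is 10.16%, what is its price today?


Formula: Price = FV / (1 + r)^n
Substituting: Price = $5,000.00 / (1 + 0.1016)^2
Discount factor: (1.1016)^2 = 1.213523
Price = $5,000.00 / 1.213523 = $4,120.24

$4,120.24


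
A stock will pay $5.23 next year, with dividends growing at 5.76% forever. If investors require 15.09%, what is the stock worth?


Formula: P = D1 / (r - g)
Spread: r - g = 0.1509 - 0.0576 = 0.0933
Substituting: P = $5.23 / 0.0933
P = $56.06

$56.06


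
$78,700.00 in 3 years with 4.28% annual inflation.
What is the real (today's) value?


Formula: Real value = nominal / (1 + inflation)^years
Price level: (1 + 0.0428)^3 = 1.133974
Real value = $78,700.00 / 1.133974 = $69,401.95

$69,401.95


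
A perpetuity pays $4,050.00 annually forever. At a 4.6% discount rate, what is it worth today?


Formula: PV = C / r
Substituting: PV = $4,050.00 / 0.046
PV = $88,043.48

$88,043.48


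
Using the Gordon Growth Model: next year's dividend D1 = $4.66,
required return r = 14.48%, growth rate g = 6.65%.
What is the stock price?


Formula: P = D1 / (r - g)
Spread: r - g = 0.1448 - 0.0665 = 0.0783
Substituting: P = $4.66 / 0.0783
P = $59.51

$59.51


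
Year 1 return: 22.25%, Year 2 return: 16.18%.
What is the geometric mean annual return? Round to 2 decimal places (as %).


Formula: Geometric mean = ((1+r1)*(1+r2))^(1/2) - 1
Product: (1 + 0.2225) * (1 + 0.1618) = 1.2225 * 1.1618 = 1.4203
Square root: 1.4203^0.5 = 1.191764
Geometric mean = 1.191764 - 1 = 0.191764
As percentage: 19.18%

19.18%


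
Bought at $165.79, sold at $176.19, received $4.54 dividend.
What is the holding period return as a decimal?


Formula: HPR = (P1 - P0 + D) / P0
Gain: $176.19 - $165.79 + $4.54 = $14.94
HPR = $14.94 / $165.79 = 0.0901

0.0901


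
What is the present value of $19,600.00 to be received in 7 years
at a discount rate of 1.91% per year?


Formula: PV = FV / (1 + r)^n
Substituting: PV = $19,600.00 / (1 + 0.0191)^7
Discount factor: (1.0191)^7 = 1.14161
PV = $19,600.00 / 1.14161 = $17,168.74

$17,168.74


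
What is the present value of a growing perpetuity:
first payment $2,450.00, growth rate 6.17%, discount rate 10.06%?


Formula: PV = C / (r - g)
Spread: r - g = 0.1006 - 0.0617 = 0.0389
Substituting: PV = $2,450.00 / 0.0389
PV = $62,982.01

$62,982.01


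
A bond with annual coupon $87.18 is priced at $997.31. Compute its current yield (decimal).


Formula: Current yield = annual coupon / price
Substituting: CY = $87.18 / $997.31
CY = 0.087415

0.087415


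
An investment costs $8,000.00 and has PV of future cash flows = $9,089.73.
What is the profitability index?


Formula: PI = PV(cash flows) / initial investment
Substituting: PI = $9,089.73 / $8,000.00
PI = 1.1362

1.1362


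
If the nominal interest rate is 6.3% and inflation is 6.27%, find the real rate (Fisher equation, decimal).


Formula: (1 + r_real) = (1 + r_nom) / (1 + inflation)
Substituting: (1 + r_real) = 1.063 / 1.0627
(1 + r_real) = 1.000282
r_real = 1.000282 - 1 = 0.000282

0.000282


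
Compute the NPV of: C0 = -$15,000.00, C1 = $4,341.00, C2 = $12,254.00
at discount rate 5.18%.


Formula: NPV = C0 + C1/(1+r) + C2/(1+r)^2
Discount C1: $4,341.00 / (1 + 0.0518) = $4,127.21
Discount C2: $12,254.00 / (1 + 0.0518)^2 = $11,076.73
NPV = -$15,000.00 + $4,127.21 + $11,076.73 = $203.94

$203.94


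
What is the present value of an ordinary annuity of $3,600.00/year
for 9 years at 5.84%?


Formula: PV = PMT * (1 - (1+r)^(-n)) / r
Discount factor: (1 + 0.0584)^(-9) = 0.6
Bracket: 1 - 0.6 = 0.4
PV = $3,600.00 * 0.4 / 0.0584 = $24,657.51

$24,657.51


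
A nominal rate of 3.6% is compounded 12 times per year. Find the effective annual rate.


Formula: EAR = (1 + r/m)^m - 1
Period rate: r/m = 0.036 / 12 = 0.003
Compounding: (1 + 0.003)^12 = 1.0366
EAR = 1.0366 - 1 = 0.0366

0.0366


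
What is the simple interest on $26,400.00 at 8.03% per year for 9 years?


Formula: I = P * r * t
Substituting: I = $26,400.00 * 0.0803 * 9
Step: I = $26,400.00 * 0.7227
I = $19,079.28

$19,079.28


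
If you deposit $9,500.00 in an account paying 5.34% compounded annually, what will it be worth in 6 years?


Formula: FV = P * (1 + r)^n
Substituting: FV = $9,500.00 * (1 + 0.0534)^6
Growth factor: (1.0534)^6 = 1.366343
FV = $9,500.00 * 1.366343 = $12,980.26

$12,980.26


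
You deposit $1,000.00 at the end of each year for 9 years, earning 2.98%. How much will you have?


Formula: FV = PMT * ((1+r)^n - 1) / r
Growth factor: (1 + 0.0298)^9 = 1.302495
Numerator: 1.302495 - 1 = 0.302495
FV = $1,000.00 * 0.302495 / 0.0298 = $10,150.83

$10,150.83


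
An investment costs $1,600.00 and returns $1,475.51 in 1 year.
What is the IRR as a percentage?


Formula: IRR = C1/C0 - 1
Substituting: IRR = $1,475.51 / $1,600.00 - 1
Ratio: 0.922194 - 1 = -0.077806
IRR = -7.7806%

-7.7806%


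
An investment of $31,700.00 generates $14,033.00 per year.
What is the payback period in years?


Formula: Payback = investment / annual cash flow
Substituting: Payback = $31,700.00 / $14,033.00
Payback = 2.259 years

2.259 years


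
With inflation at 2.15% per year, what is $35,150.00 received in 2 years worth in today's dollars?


Formula: Real value = nominal / (1 + inflation)^years
Price level: (1 + 0.0215)^2 = 1.043462
Real value = $35,150.00 / 1.043462 = $33,685.93

$33,685.93


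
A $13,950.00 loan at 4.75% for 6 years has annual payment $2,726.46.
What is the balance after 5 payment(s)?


Formula: Balance = PV*(1+r)^k - PMT*((1+r)^k - 1)/r
Growth: (1 + 0.0475)^5 = 1.26116
Accumulated factor: ((1+r)^k - 1)/r = 5.498103
Balance = $13,950.00 * 1.26116 - $2,726.46 * 5.498103
Balance = $2,602.82

$2,602.82


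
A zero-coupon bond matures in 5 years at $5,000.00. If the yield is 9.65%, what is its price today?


Formula: Price = FV / (1 + r)^n
Substituting: Price = $5,000.00 / (1 + 0.0965)^5
Discount factor: (1.0965)^5 = 1.585051
Price = $5,000.00 / 1.585051 = $3,154.47

$3,154.47


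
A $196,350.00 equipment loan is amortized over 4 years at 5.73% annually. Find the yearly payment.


Formula: PMT = PV * r / (1 - (1+r)^(-n))
Denominator: 1 - (1 + 0.0573)^(-4) = 0.199784
Numerator: $196,350.00 * 0.0573 = 11250.855
PMT = 11250.855 / 0.199784 = $56,315.01

$56,315.01


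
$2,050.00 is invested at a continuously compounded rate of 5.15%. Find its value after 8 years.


Formula: FV = P * e^(r*t)
Exponent: r*t = 0.0515 * 8 = 0.412
e^(0.412) = 1.509834
FV = $2,050.00 * 1.509834 = $3,095.16

$3,095.16


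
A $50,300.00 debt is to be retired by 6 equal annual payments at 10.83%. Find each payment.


Formula: PMT = PV * r / (1 - (1+r)^(-n))
Denominator: 1 - (1 + 0.1083)^(-6) = 0.46042
Numerator: $50,300.00 * 0.1083 = 5447.49
PMT = 5447.49 / 0.46042 = $11,831.57

$11,831.57


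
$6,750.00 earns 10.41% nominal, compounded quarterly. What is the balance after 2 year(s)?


Formula: FV = P * (1 + r/m)^(m*t)
Period rate: r/m = 0.1041 / 4 = 0.026025
Total periods: m*t = 4 * 2 = 8
Growth factor: (1 + 0.026025)^8 = 1.228184
FV = $6,750.00 * 1.228184 = $8,290.24

$8,290.24


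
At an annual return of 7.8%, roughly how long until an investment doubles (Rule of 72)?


Formula: Years ≈ 72 / r
Substituting: Years ≈ 72 / 7.8
Years ≈ 9.2

9.2 years


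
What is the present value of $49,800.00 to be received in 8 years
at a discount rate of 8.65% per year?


Formula: PV = FV / (1 + r)^n
Substituting: PV = $49,800.00 / (1 + 0.0865)^8
Discount factor: (1.0865)^8 = 1.941949
PV = $49,800.00 / 1.941949 = $25,644.34

$25,644.34


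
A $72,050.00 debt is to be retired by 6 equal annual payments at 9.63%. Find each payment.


Formula: PMT = PV * r / (1 - (1+r)^(-n))
Denominator: 1 - (1 + 0.0963)^(-6) = 0.423999
Numerator: $72,050.00 * 0.0963 = 6938.415
PMT = 6938.415 / 0.423999 = $16,364.24

$16,364.24


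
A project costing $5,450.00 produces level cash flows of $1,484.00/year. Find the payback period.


Formula: Payback = investment / annual cash flow
Substituting: Payback = $5,450.00 / $1,484.00
Payback = 3.6725 years

3.6725 years


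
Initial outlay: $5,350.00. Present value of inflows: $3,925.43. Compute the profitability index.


Formula: PI = PV(cash flows) / initial investment
Substituting: PI = $3,925.43 / $5,350.00
PI = 0.7337

0.7337


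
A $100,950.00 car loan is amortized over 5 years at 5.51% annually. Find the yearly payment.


Formula: PMT = PV * r / (1 - (1+r)^(-n))
Denominator: 1 - (1 + 0.0551)^(-5) = 0.235228
Numerator: $100,950.00 * 0.0551 = 5562.345
PMT = 5562.345 / 0.235228 = $23,646.59

$23,646.59


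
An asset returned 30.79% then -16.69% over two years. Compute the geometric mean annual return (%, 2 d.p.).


Formula: Geometric mean = ((1+r1)*(1+r2))^(1/2) - 1
Product: (1 + 0.3079) * (1 + -0.1669) = 1.3079 * 0.8331 = 1.089611
Square root: 1.089611^0.5 = 1.043845
Geometric mean = 1.043845 - 1 = 0.043845
As percentage: 4.38%

4.38%


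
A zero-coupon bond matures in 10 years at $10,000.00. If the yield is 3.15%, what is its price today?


Formula: Price = FV / (1 + r)^n
Substituting: Price = $10,000.00 / (1 + 0.0315)^10
Discount factor: (1.0315)^10 = 1.363617
Price = $10,000.00 / 1.363617 = $7,333.44

$7,333.44


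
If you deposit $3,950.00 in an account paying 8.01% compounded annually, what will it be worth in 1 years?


Formula: FV = P * (1 + r)^n
Substituting: FV = $3,950.00 * (1 + 0.0801)^1
Growth factor: (1.0801)^1 = 1.0801
FV = $3,950.00 * 1.0801 = $4,266.40

$4,266.40


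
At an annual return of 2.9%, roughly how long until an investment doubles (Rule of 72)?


Formula: Years ≈ 72 / r
Substituting: Years ≈ 72 / 2.9
Years ≈ 24.8

24.8 years


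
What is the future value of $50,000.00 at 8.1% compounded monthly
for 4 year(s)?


Formula: FV = P * (1 + r/m)^(m*t)
Period rate: r/m = 0.081 / 12 = 0.00675
Total periods: m*t = 12 * 4 = 48
Growth factor: (1 + 0.00675)^48 = 1.381143
FV = $50,000.00 * 1.381143 = $69,057.15

$69,057.15


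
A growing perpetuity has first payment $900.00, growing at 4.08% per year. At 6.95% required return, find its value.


Formula: PV = C / (r - g)
Spread: r - g = 0.0695 - 0.0408 = 0.0287
Substituting: PV = $900.00 / 0.0287
PV = $31,358.89

$31,358.89


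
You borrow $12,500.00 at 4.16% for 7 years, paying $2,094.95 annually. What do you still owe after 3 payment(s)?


Formula: Balance = PV*(1+r)^k - PMT*((1+r)^k - 1)/r
Growth: (1 + 0.0416)^3 = 1.130064
Accumulated factor: ((1+r)^k - 1)/r = 3.126531
Balance = $12,500.00 * 1.130064 - $2,094.95 * 3.126531
Balance = $7,575.87

$7,575.87


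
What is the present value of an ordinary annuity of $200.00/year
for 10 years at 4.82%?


Formula: PV = PMT * (1 - (1+r)^(-n)) / r
Discount factor: (1 + 0.0482)^(-10) = 0.624537
Bracket: 1 - 0.624537 = 0.375463
PV = $200.00 * 0.375463 / 0.0482 = $1,557.94

$1,557.94


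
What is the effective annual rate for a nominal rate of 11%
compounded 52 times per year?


Formula: EAR = (1 + r/m)^m - 1
Period rate: r/m = 0.11 / 52 = 0.002115
Compounding: (1 + 0.002115)^52 = 1.116148
EAR = 1.116148 - 1 = 0.116148

0.116148


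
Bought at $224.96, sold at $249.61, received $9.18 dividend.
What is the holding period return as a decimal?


Formula: HPR = (P1 - P0 + D) / P0
Gain: $249.61 - $224.96 + $9.18 = $33.83
HPR = $33.83 / $224.96 = 0.1504

0.1504


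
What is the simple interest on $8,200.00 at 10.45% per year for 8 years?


Formula: I = P * r * t
Substituting: I = $8,200.00 * 0.1045 * 8
Step: I = $8,200.00 * 0.836
I = $6,855.20

$6,855.20


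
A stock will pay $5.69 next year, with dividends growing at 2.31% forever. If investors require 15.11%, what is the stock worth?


Formula: P = D1 / (r - g)
Spread: r - g = 0.1511 - 0.0231 = 0.128
Substituting: P = $5.69 / 0.128
P = $44.45

$44.45


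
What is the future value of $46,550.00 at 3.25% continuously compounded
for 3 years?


Formula: FV = P * e^(r*t)
Exponent: r*t = 0.0325 * 3 = 0.0975
e^(0.0975) = 1.102411
FV = $46,550.00 * 1.102411 = $51,317.25

$51,317.25


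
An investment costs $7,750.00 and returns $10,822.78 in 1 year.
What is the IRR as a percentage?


Formula: IRR = C1/C0 - 1
Substituting: IRR = $10,822.78 / $7,750.00 - 1
Ratio: 1.396488 - 1 = 0.396488
IRR = 39.6488%

39.6488%


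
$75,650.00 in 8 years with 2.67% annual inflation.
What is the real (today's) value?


Formula: Real value = nominal / (1 + inflation)^years
Price level: (1 + 0.0267)^8 = 1.234663
Real value = $75,650.00 / 1.234663 = $61,271.77

$61,271.77


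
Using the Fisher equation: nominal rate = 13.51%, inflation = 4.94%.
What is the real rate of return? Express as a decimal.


Formula: (1 + r_real) = (1 + r_nom) / (1 + inflation)
Substituting: (1 + r_real) = 1.1351 / 1.0494
(1 + r_real) = 1.081666
r_real = 1.081666 - 1 = 0.081666

0.081666


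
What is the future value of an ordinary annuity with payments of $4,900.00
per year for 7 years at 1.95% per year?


Formula: FV = PMT * ((1+r)^n - 1) / r
Growth factor: (1 + 0.0195)^7 = 1.14475
Numerator: 1.14475 - 1 = 0.14475
FV = $4,900.00 * 0.14475 / 0.0195 = $36,373.05

$36,373.05


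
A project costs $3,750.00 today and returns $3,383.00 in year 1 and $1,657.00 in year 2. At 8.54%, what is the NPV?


Formula: NPV = C0 + C1/(1+r) + C2/(1+r)^2
Discount C1: $3,383.00 / (1 + 0.0854) = $3,116.82
Discount C2: $1,657.00 / (1 + 0.0854)^2 = $1,406.51
NPV = -$3,750.00 + $3,116.82 + $1,406.51 = $773.33

$773.33


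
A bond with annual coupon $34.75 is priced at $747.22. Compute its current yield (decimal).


Formula: Current yield = annual coupon / price
Substituting: CY = $34.75 / $747.22
CY = 0.046506

0.046506


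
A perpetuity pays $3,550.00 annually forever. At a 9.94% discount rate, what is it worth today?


Formula: PV = C / r
Substituting: PV = $3,550.00 / 0.0994
PV = $35,714.29

$35,714.29


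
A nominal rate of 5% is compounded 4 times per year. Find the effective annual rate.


Formula: EAR = (1 + r/m)^m - 1
Period rate: r/m = 0.05 / 4 = 0.0125
Compounding: (1 + 0.0125)^4 = 1.050945
EAR = 1.050945 - 1 = 0.050945

0.050945


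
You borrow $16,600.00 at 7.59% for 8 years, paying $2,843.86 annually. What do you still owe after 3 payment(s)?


Formula: Balance = PV*(1+r)^k - PMT*((1+r)^k - 1)/r
Growth: (1 + 0.0759)^3 = 1.24542
Accumulated factor: ((1+r)^k - 1)/r = 3.233461
Balance = $16,600.00 * 1.24542 - $2,843.86 * 3.233461
Balance = $11,478.46

$11,478.46


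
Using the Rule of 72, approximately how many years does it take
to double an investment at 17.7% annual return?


Formula: Years ≈ 72 / r
Substituting: Years ≈ 72 / 17.7
Years ≈ 4.1

4.1 years


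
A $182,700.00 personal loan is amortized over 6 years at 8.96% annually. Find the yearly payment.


Formula: PMT = PV * r / (1 - (1+r)^(-n))
Denominator: 1 - (1 + 0.0896)^(-6) = 0.402418
Numerator: $182,700.00 * 0.0896 = 16369.92
PMT = 16369.92 / 0.402418 = $40,678.89

$40,678.89


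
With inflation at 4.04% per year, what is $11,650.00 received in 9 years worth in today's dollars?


Formula: Real value = nominal / (1 + inflation)^years
Price level: (1 + 0.0404)^9 = 1.428246
Real value = $11,650.00 / 1.428246 = $8,156.86

$8,156.86


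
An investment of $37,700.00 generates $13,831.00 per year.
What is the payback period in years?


Formula: Payback = investment / annual cash flow
Substituting: Payback = $37,700.00 / $13,831.00
Payback = 2.7258 years

2.7258 years


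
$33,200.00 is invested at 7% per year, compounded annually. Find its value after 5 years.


Formula: FV = P * (1 + r)^n
Substituting: FV = $33,200.00 * (1 + 0.07)^5
Growth factor: (1.07)^5 = 1.402552
FV = $33,200.00 * 1.402552 = $46,564.72

$46,564.72


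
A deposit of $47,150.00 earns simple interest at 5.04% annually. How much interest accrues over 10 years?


Formula: I = P * r * t
Substituting: I = $47,150.00 * 0.0504 * 10
Step: I = $47,150.00 * 0.504
I = $23,763.60

$23,763.60


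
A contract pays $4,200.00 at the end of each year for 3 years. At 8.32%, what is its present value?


Formula: PV = PMT * (1 - (1+r)^(-n)) / r
Discount factor: (1 + 0.0832)^(-3) = 0.786818
Bracket: 1 - 0.786818 = 0.213182
PV = $4,200.00 * 0.213182 / 0.0832 = $10,761.61

$10,761.61


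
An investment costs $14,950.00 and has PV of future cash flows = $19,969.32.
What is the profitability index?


Formula: PI = PV(cash flows) / initial investment
Substituting: PI = $19,969.32 / $14,950.00
PI = 1.3357

1.3357


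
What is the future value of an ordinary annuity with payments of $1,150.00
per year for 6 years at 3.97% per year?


Formula: FV = PMT * ((1+r)^n - 1) / r
Growth factor: (1 + 0.0397)^6 = 1.263131
Numerator: 1.263131 - 1 = 0.263131
FV = $1,150.00 * 0.263131 / 0.0397 = $7,622.17

$7,622.17


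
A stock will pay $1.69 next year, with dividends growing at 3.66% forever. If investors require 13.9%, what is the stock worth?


Formula: P = D1 / (r - g)
Spread: r - g = 0.139 - 0.0366 = 0.1024
Substituting: P = $1.69 / 0.1024
P = $16.50

$16.50


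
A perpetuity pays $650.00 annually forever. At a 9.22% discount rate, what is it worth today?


Formula: PV = C / r
Substituting: PV = $650.00 / 0.0922
PV = $7,049.89

$7,049.89


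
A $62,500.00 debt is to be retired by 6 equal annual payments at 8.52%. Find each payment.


Formula: PMT = PV * r / (1 - (1+r)^(-n))
Denominator: 1 - (1 + 0.0852)^(-6) = 0.387732
Numerator: $62,500.00 * 0.0852 = 5325.0
PMT = 5325.0 / 0.387732 = $13,733.70

$13,733.70


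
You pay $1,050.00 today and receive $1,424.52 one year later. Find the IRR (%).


Formula: IRR = C1/C0 - 1
Substituting: IRR = $1,424.52 / $1,050.00 - 1
Ratio: 1.356686 - 1 = 0.356686
IRR = 35.6686%

35.6686%


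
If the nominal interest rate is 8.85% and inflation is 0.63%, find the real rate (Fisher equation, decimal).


Formula: (1 + r_real) = (1 + r_nom) / (1 + inflation)
Substituting: (1 + r_real) = 1.0885 / 1.0063
(1 + r_real) = 1.081685
r_real = 1.081685 - 1 = 0.081685

0.081685


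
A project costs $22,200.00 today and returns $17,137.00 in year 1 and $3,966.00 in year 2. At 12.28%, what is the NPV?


Formula: NPV = C0 + C1/(1+r) + C2/(1+r)^2
Discount C1: $17,137.00 / (1 + 0.1228) = $15,262.74
Discount C2: $3,966.00 / (1 + 0.1228)^2 = $3,145.92
NPV = -$22,200.00 + $15,262.74 + $3,145.92 = -$3,791.34

-$3,791.34


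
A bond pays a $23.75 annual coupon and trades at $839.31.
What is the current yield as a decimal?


Formula: Current yield = annual coupon / price
Substituting: CY = $23.75 / $839.31
CY = 0.028297

0.028297


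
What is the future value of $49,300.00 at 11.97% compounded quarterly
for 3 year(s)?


Formula: FV = P * (1 + r/m)^(m*t)
Period rate: r/m = 0.1197 / 4 = 0.029925
Total periods: m*t = 4 * 3 = 12
Growth factor: (1 + 0.029925)^12 = 1.424516
FV = $49,300.00 * 1.424516 = $70,228.62

$70,228.62


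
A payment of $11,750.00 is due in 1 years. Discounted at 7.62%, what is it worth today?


Formula: PV = FV / (1 + r)^n
Substituting: PV = $11,750.00 / (1 + 0.0762)^1
Discount factor: (1.0762)^1 = 1.0762
PV = $11,750.00 / 1.0762 = $10,918.04

$10,918.04


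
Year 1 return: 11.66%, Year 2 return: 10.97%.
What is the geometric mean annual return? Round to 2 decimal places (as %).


Formula: Geometric mean = ((1+r1)*(1+r2))^(1/2) - 1
Product: (1 + 0.1166) * (1 + 0.1097) = 1.1166 * 1.1097 = 1.239091
Square root: 1.239091^0.5 = 1.113145
Geometric mean = 1.113145 - 1 = 0.113145
As percentage: 11.31%

11.31%


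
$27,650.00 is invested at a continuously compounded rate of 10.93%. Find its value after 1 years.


Formula: FV = P * e^(r*t)
Exponent: r*t = 0.1093 * 1 = 0.1093
e^(0.1093) = 1.115497
FV = $27,650.00 * 1.115497 = $30,843.49

$30,843.49


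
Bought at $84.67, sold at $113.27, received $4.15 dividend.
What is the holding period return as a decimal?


Formula: HPR = (P1 - P0 + D) / P0
Gain: $113.27 - $84.67 + $4.15 = $32.75
HPR = $32.75 / $84.67 = 0.3868

0.3868


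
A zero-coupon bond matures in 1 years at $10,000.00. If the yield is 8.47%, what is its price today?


Formula: Price = FV / (1 + r)^n
Substituting: Price = $10,000.00 / (1 + 0.0847)^1
Discount factor: (1.0847)^1 = 1.0847
Price = $10,000.00 / 1.0847 = $9,219.14

$9,219.14


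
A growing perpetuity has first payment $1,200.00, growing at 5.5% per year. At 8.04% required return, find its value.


Formula: PV = C / (r - g)
Spread: r - g = 0.0804 - 0.055 = 0.0254
Substituting: PV = $1,200.00 / 0.0254
PV = $47,244.09

$47,244.09


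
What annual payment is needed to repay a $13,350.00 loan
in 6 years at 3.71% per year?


Formula: PMT = PV * r / (1 - (1+r)^(-n))
Denominator: 1 - (1 + 0.0371)^(-6) = 0.196333
Numerator: $13,350.00 * 0.0371 = 495.285
PMT = 495.285 / 0.196333 = $2,522.68

$2,522.68


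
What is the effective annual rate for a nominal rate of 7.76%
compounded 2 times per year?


Formula: EAR = (1 + r/m)^m - 1
Period rate: r/m = 0.0776 / 2 = 0.0388
Compounding: (1 + 0.0388)^2 = 1.079105
EAR = 1.079105 - 1 = 0.079105

0.079105


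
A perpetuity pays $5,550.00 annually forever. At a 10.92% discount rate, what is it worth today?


Formula: PV = C / r
Substituting: PV = $5,550.00 / 0.1092
PV = $50,824.18

$50,824.18
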